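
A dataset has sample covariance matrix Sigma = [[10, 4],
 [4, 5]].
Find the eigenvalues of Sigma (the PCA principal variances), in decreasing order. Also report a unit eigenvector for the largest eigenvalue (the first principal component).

Step 1 — characteristic polynomial of 2×2 Sigma:
  det(Sigma - λI) = λ² - trace · λ + det = 0.
  trace = 10 + 5 = 15, det = 10·5 - (4)² = 34.
Step 2 — discriminant:
  Δ = trace² - 4·det = 225 - 136 = 89.
Step 3 — eigenvalues:
  λ = (trace ± √Δ)/2 = (15 ± 9.434)/2,
  λ_1 = 12.217,  λ_2 = 2.783.

Step 4 — unit eigenvector for λ_1: solve (Sigma - λ_1 I)v = 0. First row:
  (10 - 12.217)·v_x + (4)·v_y = 0, i.e. (-2.217)·v_x + (4)·v_y = 0,
  so v ∝ (b, λ_1 - a) = (4, 2.217) = u.
  ||u|| = √((4)² + (2.217)²) = √(20.915) ≈ 4.5733,
  v_1 = u/||u|| ≈ (0.8746, 0.4848) (||v_1|| = 1).

λ_1 = 12.217,  λ_2 = 2.783;  v_1 ≈ (0.8746, 0.4848)


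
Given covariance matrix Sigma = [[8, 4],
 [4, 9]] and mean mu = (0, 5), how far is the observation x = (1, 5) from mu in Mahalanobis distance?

Step 1 — centre the observation: (x - mu) = (1, 0).

Step 2 — invert Sigma. det(Sigma) = 8·9 - (4)² = 56.
  Sigma^{-1} = (1/det) · [[d, -b], [-b, a]] = [[0.1607, -0.0714],
 [-0.0714, 0.1429]].

Step 3 — form the quadratic (x - mu)^T · Sigma^{-1} · (x - mu):
  Sigma^{-1} · (x - mu) = (0.1607, -0.0714).
  (x - mu)^T · [Sigma^{-1} · (x - mu)] = (1)·(0.1607) + (0)·(-0.0714) = 0.1607.

Step 4 — take square root: d = √(0.1607) ≈ 0.4009.

d(x, mu) = √(0.1607) ≈ 0.4009


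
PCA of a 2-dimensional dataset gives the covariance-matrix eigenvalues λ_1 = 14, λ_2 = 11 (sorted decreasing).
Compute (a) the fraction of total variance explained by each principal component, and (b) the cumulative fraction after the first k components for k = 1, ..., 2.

Step 1 — total variance = trace(Sigma) = Σ λ_i = 14 + 11 = 25.

Step 2 — fraction explained by component i = λ_i / Σ λ:
  PC1: 14/25 = 0.56
  PC2: 11/25 = 0.44

Step 3 — cumulative fraction after k components = (λ_1 + ... + λ_k) / Σ λ:
  k = 1: 14/25 = 0.56
  k = 2: (14 + 11)/25 = 25/25 = 1

Summary (fraction, with percent):

explained: PC1 0.56 (56%), PC2 0.44 (44%);  cumulative: 0.56, 1


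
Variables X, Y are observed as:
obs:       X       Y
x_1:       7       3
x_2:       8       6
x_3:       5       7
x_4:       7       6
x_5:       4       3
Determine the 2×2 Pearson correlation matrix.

Step 1 — column means:
  mean(X) = (7 + 8 + 5 + 7 + 4) / 5 = 31/5 = 6.2
  mean(Y) = (3 + 6 + 7 + 6 + 3) / 5 = 25/5 = 5

Step 2 — sample variances and covariances s[i,j] = (1/(n-1)) · Σ_k (x_{k,i} - mean_i) · (x_{k,j} - mean_j), with n-1 = 4:
  s[X,X] = ((0.8)·(0.8) + (1.8)·(1.8) + (-1.2)·(-1.2) + (0.8)·(0.8) + (-2.2)·(-2.2)) / 4 = 10.8/4 = 2.7
  s[X,Y] = ((0.8)·(-2) + (1.8)·(1) + (-1.2)·(2) + (0.8)·(1) + (-2.2)·(-2)) / 4 = 3/4 = 0.75
  s[Y,Y] = ((-2)·(-2) + (1)·(1) + (2)·(2) + (1)·(1) + (-2)·(-2)) / 4 = 14/4 = 3.5
  Sample standard deviations s_i = √(s[i,i]):
  s(X) = √(2.7) = 1.6432
  s(Y) = √(3.5) = 1.8708

Step 3 — r_{ij} = s_{ij} / (s_i · s_j):
  r[X,X] = 1 (diagonal).
  r[X,Y] = 0.75 / (1.6432 · 1.8708) = 0.75 / 3.0741 = 0.244
  r[Y,Y] = 1 (diagonal).

R is symmetric with unit diagonal. Assembling:

R = [[1, 0.244],
 [0.244, 1]]


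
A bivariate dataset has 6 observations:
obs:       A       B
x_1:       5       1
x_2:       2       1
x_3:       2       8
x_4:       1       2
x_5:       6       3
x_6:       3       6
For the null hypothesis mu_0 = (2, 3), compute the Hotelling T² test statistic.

Step 1 — sample mean vector:
  mean(A) = (5 + 2 + 2 + 1 + 6 + 3) / 6 = 19/6 = 3.1667
  mean(B) = (1 + 1 + 8 + 2 + 3 + 6) / 6 = 21/6 = 3.5
  x̄ = (3.1667, 3.5),  deviation x̄ - mu_0 = (3.1667, 3.5) - (2, 3) = (1.1667, 0.5).

Step 2 — sample covariance matrix, S[i,j] = (1/(n-1)) · Σ_k (x_{k,i} - mean_i) · (x_{k,j} - mean_j), divisor n-1 = 5:
  S[A,A] = ((1.8333)·(1.8333) + (-1.1667)·(-1.1667) + (-1.1667)·(-1.1667) + (-2.1667)·(-2.1667) + (2.8333)·(2.8333) + (-0.1667)·(-0.1667)) / 5 = 18.8333/5 = 3.7667
  S[A,B] = ((1.8333)·(-2.5) + (-1.1667)·(-2.5) + (-1.1667)·(4.5) + (-2.1667)·(-1.5) + (2.8333)·(-0.5) + (-0.1667)·(2.5)) / 5 = -5.5/5 = -1.1
  S[B,B] = ((-2.5)·(-2.5) + (-2.5)·(-2.5) + (4.5)·(4.5) + (-1.5)·(-1.5) + (-0.5)·(-0.5) + (2.5)·(2.5)) / 5 = 41.5/5 = 8.3
  S = [[3.7667, -1.1],
 [-1.1, 8.3]].

Step 3 — invert S. det(S) = 3.7667·8.3 - (-1.1)² = 30.0533.
  S^{-1} = (1/det) · [[d, -b], [-b, a]] = [[0.2762, 0.0366],
 [0.0366, 0.1253]].

Step 4 — quadratic form (x̄ - mu_0)^T · S^{-1} · (x̄ - mu_0):
  S^{-1} · (x̄ - mu_0) = (0.3405, 0.1054),
  (x̄ - mu_0)^T · [...] = (1.1667)·(0.3405) + (0.5)·(0.1054) = 0.4499.

Step 5 — scale by n: T² = 6 · 0.4499 = 2.6996.

T² ≈ 2.6996


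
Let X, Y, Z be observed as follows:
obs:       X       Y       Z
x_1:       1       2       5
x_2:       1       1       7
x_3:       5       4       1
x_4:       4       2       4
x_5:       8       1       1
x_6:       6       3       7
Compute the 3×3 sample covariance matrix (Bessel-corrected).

Step 1 — column means:
  mean(X) = (1 + 1 + 5 + 4 + 8 + 6) / 6 = 25/6 = 4.1667
  mean(Y) = (2 + 1 + 4 + 2 + 1 + 3) / 6 = 13/6 = 2.1667
  mean(Z) = (5 + 7 + 1 + 4 + 1 + 7) / 6 = 25/6 = 4.1667

Step 2 — sample covariance S[i,j] = (1/(n-1)) · Σ_k (x_{k,i} - mean_i) · (x_{k,j} - mean_j), with n-1 = 5.
  S[X,X] = ((-3.1667)·(-3.1667) + (-3.1667)·(-3.1667) + (0.8333)·(0.8333) + (-0.1667)·(-0.1667) + (3.8333)·(3.8333) + (1.8333)·(1.8333)) / 5 = 38.8333/5 = 7.7667
  S[X,Y] = ((-3.1667)·(-0.1667) + (-3.1667)·(-1.1667) + (0.8333)·(1.8333) + (-0.1667)·(-0.1667) + (3.8333)·(-1.1667) + (1.8333)·(0.8333)) / 5 = 2.8333/5 = 0.5667
  S[X,Z] = ((-3.1667)·(0.8333) + (-3.1667)·(2.8333) + (0.8333)·(-3.1667) + (-0.1667)·(-0.1667) + (3.8333)·(-3.1667) + (1.8333)·(2.8333)) / 5 = -21.1667/5 = -4.2333
  S[Y,Y] = ((-0.1667)·(-0.1667) + (-1.1667)·(-1.1667) + (1.8333)·(1.8333) + (-0.1667)·(-0.1667) + (-1.1667)·(-1.1667) + (0.8333)·(0.8333)) / 5 = 6.8333/5 = 1.3667
  S[Y,Z] = ((-0.1667)·(0.8333) + (-1.1667)·(2.8333) + (1.8333)·(-3.1667) + (-0.1667)·(-0.1667) + (-1.1667)·(-3.1667) + (0.8333)·(2.8333)) / 5 = -3.1667/5 = -0.6333
  S[Z,Z] = ((0.8333)·(0.8333) + (2.8333)·(2.8333) + (-3.1667)·(-3.1667) + (-0.1667)·(-0.1667) + (-3.1667)·(-3.1667) + (2.8333)·(2.8333)) / 5 = 36.8333/5 = 7.3667

S is symmetric (S[j,i] = S[i,j]). Assembling:

S = [[7.7667, 0.5667, -4.2333],
 [0.5667, 1.3667, -0.6333],
 [-4.2333, -0.6333, 7.3667]]


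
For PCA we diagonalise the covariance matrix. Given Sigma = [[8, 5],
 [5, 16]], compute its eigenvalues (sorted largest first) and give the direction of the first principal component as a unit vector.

Step 1 — characteristic polynomial of 2×2 Sigma:
  det(Sigma - λI) = λ² - trace · λ + det = 0.
  trace = 8 + 16 = 24, det = 8·16 - (5)² = 103.
Step 2 — discriminant:
  Δ = trace² - 4·det = 576 - 412 = 164.
Step 3 — eigenvalues:
  λ = (trace ± √Δ)/2 = (24 ± 12.8062)/2,
  λ_1 = 18.4031,  λ_2 = 5.5969.

Step 4 — unit eigenvector for λ_1: solve (Sigma - λ_1 I)v = 0. First row:
  (8 - 18.4031)·v_x + (5)·v_y = 0, i.e. (-10.4031)·v_x + (5)·v_y = 0,
  so v ∝ (b, λ_1 - a) = (5, 10.4031) = u.
  ||u|| = √((5)² + (10.4031)²) = √(133.225) ≈ 11.5423,
  v_1 = u/||u|| ≈ (0.4332, 0.9013) (||v_1|| = 1).

λ_1 = 18.4031,  λ_2 = 5.5969;  v_1 ≈ (0.4332, 0.9013)


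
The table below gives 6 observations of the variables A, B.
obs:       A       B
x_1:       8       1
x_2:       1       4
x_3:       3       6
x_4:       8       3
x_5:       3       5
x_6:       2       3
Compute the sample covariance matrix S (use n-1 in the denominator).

Step 1 — column means:
  mean(A) = (8 + 1 + 3 + 8 + 3 + 2) / 6 = 25/6 = 4.1667
  mean(B) = (1 + 4 + 6 + 3 + 5 + 3) / 6 = 22/6 = 3.6667

Step 2 — sample covariance S[i,j] = (1/(n-1)) · Σ_k (x_{k,i} - mean_i) · (x_{k,j} - mean_j), with n-1 = 5.
  S[A,A] = ((3.8333)·(3.8333) + (-3.1667)·(-3.1667) + (-1.1667)·(-1.1667) + (3.8333)·(3.8333) + (-1.1667)·(-1.1667) + (-2.1667)·(-2.1667)) / 5 = 46.8333/5 = 9.3667
  S[A,B] = ((3.8333)·(-2.6667) + (-3.1667)·(0.3333) + (-1.1667)·(2.3333) + (3.8333)·(-0.6667) + (-1.1667)·(1.3333) + (-2.1667)·(-0.6667)) / 5 = -16.6667/5 = -3.3333
  S[B,B] = ((-2.6667)·(-2.6667) + (0.3333)·(0.3333) + (2.3333)·(2.3333) + (-0.6667)·(-0.6667) + (1.3333)·(1.3333) + (-0.6667)·(-0.6667)) / 5 = 15.3333/5 = 3.0667

S is symmetric (S[j,i] = S[i,j]). Assembling:

S = [[9.3667, -3.3333],
 [-3.3333, 3.0667]]


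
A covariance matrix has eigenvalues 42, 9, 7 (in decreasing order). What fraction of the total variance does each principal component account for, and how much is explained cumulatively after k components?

Step 1 — total variance = trace(Sigma) = Σ λ_i = 42 + 9 + 7 = 58.

Step 2 — fraction explained by component i = λ_i / Σ λ:
  PC1: 42/58 = 0.7241
  PC2: 9/58 = 0.1552
  PC3: 7/58 = 0.1207

Step 3 — cumulative fraction after k components = (λ_1 + ... + λ_k) / Σ λ:
  k = 1: 42/58 = 0.7241
  k = 2: (42 + 9)/58 = 51/58 = 0.8793
  k = 3: (42 + 9 + 7)/58 = 58/58 = 1

Summary (fraction, with percent):

explained: PC1 0.7241 (72.41%), PC2 0.1552 (15.52%), PC3 0.1207 (12.07%);  cumulative: 0.7241, 0.8793, 1


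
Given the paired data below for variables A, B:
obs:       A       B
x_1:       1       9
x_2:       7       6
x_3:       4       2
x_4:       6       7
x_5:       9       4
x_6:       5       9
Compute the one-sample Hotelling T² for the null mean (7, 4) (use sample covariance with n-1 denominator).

Step 1 — sample mean vector:
  mean(A) = (1 + 7 + 4 + 6 + 9 + 5) / 6 = 32/6 = 5.3333
  mean(B) = (9 + 6 + 2 + 7 + 4 + 9) / 6 = 37/6 = 6.1667
  x̄ = (5.3333, 6.1667),  deviation x̄ - mu_0 = (5.3333, 6.1667) - (7, 4) = (-1.6667, 2.1667).

Step 2 — sample covariance matrix, S[i,j] = (1/(n-1)) · Σ_k (x_{k,i} - mean_i) · (x_{k,j} - mean_j), divisor n-1 = 5:
  S[A,A] = ((-4.3333)·(-4.3333) + (1.6667)·(1.6667) + (-1.3333)·(-1.3333) + (0.6667)·(0.6667) + (3.6667)·(3.6667) + (-0.3333)·(-0.3333)) / 5 = 37.3333/5 = 7.4667
  S[A,B] = ((-4.3333)·(2.8333) + (1.6667)·(-0.1667) + (-1.3333)·(-4.1667) + (0.6667)·(0.8333) + (3.6667)·(-2.1667) + (-0.3333)·(2.8333)) / 5 = -15.3333/5 = -3.0667
  S[B,B] = ((2.8333)·(2.8333) + (-0.1667)·(-0.1667) + (-4.1667)·(-4.1667) + (0.8333)·(0.8333) + (-2.1667)·(-2.1667) + (2.8333)·(2.8333)) / 5 = 38.8333/5 = 7.7667
  S = [[7.4667, -3.0667],
 [-3.0667, 7.7667]].

Step 3 — invert S. det(S) = 7.4667·7.7667 - (-3.0667)² = 48.5867.
  S^{-1} = (1/det) · [[d, -b], [-b, a]] = [[0.1599, 0.0631],
 [0.0631, 0.1537]].

Step 4 — quadratic form (x̄ - mu_0)^T · S^{-1} · (x̄ - mu_0):
  S^{-1} · (x̄ - mu_0) = (-0.1297, 0.2278),
  (x̄ - mu_0)^T · [...] = (-1.6667)·(-0.1297) + (2.1667)·(0.2278) = 0.7096.

Step 5 — scale by n: T² = 6 · 0.7096 = 4.2577.

T² ≈ 4.2577


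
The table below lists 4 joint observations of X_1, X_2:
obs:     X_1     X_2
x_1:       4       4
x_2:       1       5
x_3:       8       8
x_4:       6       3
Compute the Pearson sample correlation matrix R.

Step 1 — column means:
  mean(X_1) = (4 + 1 + 8 + 6) / 4 = 19/4 = 4.75
  mean(X_2) = (4 + 5 + 8 + 3) / 4 = 20/4 = 5

Step 2 — sample variances and covariances s[i,j] = (1/(n-1)) · Σ_k (x_{k,i} - mean_i) · (x_{k,j} - mean_j), with n-1 = 3:
  s[X_1,X_1] = ((-0.75)·(-0.75) + (-3.75)·(-3.75) + (3.25)·(3.25) + (1.25)·(1.25)) / 3 = 26.75/3 = 8.9167
  s[X_1,X_2] = ((-0.75)·(-1) + (-3.75)·(0) + (3.25)·(3) + (1.25)·(-2)) / 3 = 8/3 = 2.6667
  s[X_2,X_2] = ((-1)·(-1) + (0)·(0) + (3)·(3) + (-2)·(-2)) / 3 = 14/3 = 4.6667
  Sample standard deviations s_i = √(s[i,i]):
  s(X_1) = √(8.9167) = 2.9861
  s(X_2) = √(4.6667) = 2.1602

Step 3 — r_{ij} = s_{ij} / (s_i · s_j):
  r[X_1,X_1] = 1 (diagonal).
  r[X_1,X_2] = 2.6667 / (2.9861 · 2.1602) = 2.6667 / 6.4507 = 0.4134
  r[X_2,X_2] = 1 (diagonal).

R is symmetric with unit diagonal. Assembling:

R = [[1, 0.4134],
 [0.4134, 1]]


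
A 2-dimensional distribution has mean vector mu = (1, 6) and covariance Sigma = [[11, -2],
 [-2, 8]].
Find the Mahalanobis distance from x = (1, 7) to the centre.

Step 1 — centre the observation: (x - mu) = (0, 1).

Step 2 — invert Sigma. det(Sigma) = 11·8 - (-2)² = 84.
  Sigma^{-1} = (1/det) · [[d, -b], [-b, a]] = [[0.0952, 0.0238],
 [0.0238, 0.131]].

Step 3 — form the quadratic (x - mu)^T · Sigma^{-1} · (x - mu):
  Sigma^{-1} · (x - mu) = (0.0238, 0.131).
  (x - mu)^T · [Sigma^{-1} · (x - mu)] = (0)·(0.0238) + (1)·(0.131) = 0.131.

Step 4 — take square root: d = √(0.131) ≈ 0.3619.

d(x, mu) = √(0.131) ≈ 0.3619


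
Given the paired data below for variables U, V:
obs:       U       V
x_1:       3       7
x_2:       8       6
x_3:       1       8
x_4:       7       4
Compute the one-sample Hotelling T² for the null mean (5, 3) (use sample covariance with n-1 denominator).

Step 1 — sample mean vector:
  mean(U) = (3 + 8 + 1 + 7) / 4 = 19/4 = 4.75
  mean(V) = (7 + 6 + 8 + 4) / 4 = 25/4 = 6.25
  x̄ = (4.75, 6.25),  deviation x̄ - mu_0 = (4.75, 6.25) - (5, 3) = (-0.25, 3.25).

Step 2 — sample covariance matrix, S[i,j] = (1/(n-1)) · Σ_k (x_{k,i} - mean_i) · (x_{k,j} - mean_j), divisor n-1 = 3:
  S[U,U] = ((-1.75)·(-1.75) + (3.25)·(3.25) + (-3.75)·(-3.75) + (2.25)·(2.25)) / 3 = 32.75/3 = 10.9167
  S[U,V] = ((-1.75)·(0.75) + (3.25)·(-0.25) + (-3.75)·(1.75) + (2.25)·(-2.25)) / 3 = -13.75/3 = -4.5833
  S[V,V] = ((0.75)·(0.75) + (-0.25)·(-0.25) + (1.75)·(1.75) + (-2.25)·(-2.25)) / 3 = 8.75/3 = 2.9167
  S = [[10.9167, -4.5833],
 [-4.5833, 2.9167]].

Step 3 — invert S. det(S) = 10.9167·2.9167 - (-4.5833)² = 10.8333.
  S^{-1} = (1/det) · [[d, -b], [-b, a]] = [[0.2692, 0.4231],
 [0.4231, 1.0077]].

Step 4 — quadratic form (x̄ - mu_0)^T · S^{-1} · (x̄ - mu_0):
  S^{-1} · (x̄ - mu_0) = (1.3077, 3.1692),
  (x̄ - mu_0)^T · [...] = (-0.25)·(1.3077) + (3.25)·(3.1692) = 9.9731.

Step 5 — scale by n: T² = 4 · 9.9731 = 39.8923.

T² ≈ 39.8923


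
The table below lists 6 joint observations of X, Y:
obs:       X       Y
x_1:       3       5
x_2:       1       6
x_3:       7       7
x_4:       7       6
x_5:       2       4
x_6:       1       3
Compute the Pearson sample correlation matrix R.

Step 1 — column means:
  mean(X) = (3 + 1 + 7 + 7 + 2 + 1) / 6 = 21/6 = 3.5
  mean(Y) = (5 + 6 + 7 + 6 + 4 + 3) / 6 = 31/6 = 5.1667

Step 2 — sample variances and covariances s[i,j] = (1/(n-1)) · Σ_k (x_{k,i} - mean_i) · (x_{k,j} - mean_j), with n-1 = 5:
  s[X,X] = ((-0.5)·(-0.5) + (-2.5)·(-2.5) + (3.5)·(3.5) + (3.5)·(3.5) + (-1.5)·(-1.5) + (-2.5)·(-2.5)) / 5 = 39.5/5 = 7.9
  s[X,Y] = ((-0.5)·(-0.1667) + (-2.5)·(0.8333) + (3.5)·(1.8333) + (3.5)·(0.8333) + (-1.5)·(-1.1667) + (-2.5)·(-2.1667)) / 5 = 14.5/5 = 2.9
  s[Y,Y] = ((-0.1667)·(-0.1667) + (0.8333)·(0.8333) + (1.8333)·(1.8333) + (0.8333)·(0.8333) + (-1.1667)·(-1.1667) + (-2.1667)·(-2.1667)) / 5 = 10.8333/5 = 2.1667
  Sample standard deviations s_i = √(s[i,i]):
  s(X) = √(7.9) = 2.8107
  s(Y) = √(2.1667) = 1.472

Step 3 — r_{ij} = s_{ij} / (s_i · s_j):
  r[X,X] = 1 (diagonal).
  r[X,Y] = 2.9 / (2.8107 · 1.472) = 2.9 / 4.1372 = 0.701
  r[Y,Y] = 1 (diagonal).

R is symmetric with unit diagonal. Assembling:

R = [[1, 0.701],
 [0.701, 1]]


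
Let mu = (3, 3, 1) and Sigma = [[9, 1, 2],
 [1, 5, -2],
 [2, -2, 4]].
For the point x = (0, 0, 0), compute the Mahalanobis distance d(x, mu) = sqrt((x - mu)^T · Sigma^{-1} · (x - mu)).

Step 1 — centre the observation: (x - mu) = (-3, -3, -1).

Step 2 — invert Sigma (cofactor / det for 3×3, or solve directly):
  Sigma^{-1} = [[0.1429, -0.0714, -0.1071],
 [-0.0714, 0.2857, 0.1786],
 [-0.1071, 0.1786, 0.3929]].

Step 3 — form the quadratic (x - mu)^T · Sigma^{-1} · (x - mu):
  Sigma^{-1} · (x - mu) = (-0.1071, -0.8214, -0.6071).
  (x - mu)^T · [Sigma^{-1} · (x - mu)] = (-3)·(-0.1071) + (-3)·(-0.8214) + (-1)·(-0.6071) = 3.3929.

Step 4 — take square root: d = √(3.3929) ≈ 1.842.

d(x, mu) = √(3.3929) ≈ 1.842


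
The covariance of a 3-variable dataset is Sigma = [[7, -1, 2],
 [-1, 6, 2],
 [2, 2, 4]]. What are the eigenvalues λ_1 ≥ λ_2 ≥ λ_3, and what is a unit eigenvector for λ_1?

Step 1 — characteristic polynomial p(λ) = det(λI - Sigma) = λ³ - tr·λ² + c_1·λ - det, where tr = trace, c_1 = sum of the principal 2×2 minors, det = det(Sigma):
  tr = 7 + 6 + 4 = 17,
  c_1 = (7·6 - (-1)²) + (7·4 - (2)²) + (6·4 - (2)²) = 41 + 24 + 20 = 85,
  det = 7·(6·4 - (2)²) - (-1)·((-1)·4 - (2)·(2)) + (2)·((-1)·(2) - 6·(2)) = 7·(20) - (-1)·(-8) + (2)·(-14) = 104.
  So p(λ) = λ³ - 17λ² + 85λ - 104.
Step 2 — look for an integer root (rational root theorem: any rational root is an integer divisor of 104). Testing λ = 8:
  p(8) = 512 - 1088 + 680 - 104 = 0  ✓
  Dividing out (λ - 8): p(λ) = (λ - 8)(λ² - 9λ + 13).
Step 3 — remaining eigenvalues from the quadratic λ² - 9λ + 13 = 0:
  Δ = 9² - 4·13 = 81 - 52 = 29,  λ = (9 ± √29)/2 = (9 ± 5.3852)/2 ≈ 7.1926 or 1.8074.
  Sorted: λ_1 = 8,  λ_2 = 7.1926,  λ_3 = 1.8074  (check: sum = 17 = tr ✓).

Step 4 — unit eigenvector for λ_1 = 8: v spans the null space of (Sigma - λ_1 I), whose rows are
  r_1 = (-1, -1, 2),  r_2 = (-1, -2, 2),  r_3 = (2, 2, -4).
  v is orthogonal to every row, so take v ∝ r_1 × r_2 = ((-1)·(2) - (2)·(-2), (2)·(-1) - (-1)·(2), (-1)·(-2) - (-1)·(-1)) = (2, 0, 1).
  Let u = (2, 0, 1).
  ||u|| = √((2)² + (0)² + (1)²) = √(5) ≈ 2.2361,  v_1 = u/||u|| ≈ (0.8944, 0, 0.4472) (||v_1|| = 1).

λ_1 = 8,  λ_2 = 7.1926,  λ_3 = 1.8074;  v_1 ≈ (0.8944, 0, 0.4472)


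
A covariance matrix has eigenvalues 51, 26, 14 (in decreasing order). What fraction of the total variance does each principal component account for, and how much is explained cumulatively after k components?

Step 1 — total variance = trace(Sigma) = Σ λ_i = 51 + 26 + 14 = 91.

Step 2 — fraction explained by component i = λ_i / Σ λ:
  PC1: 51/91 = 0.5604
  PC2: 26/91 = 0.2857
  PC3: 14/91 = 0.1538

Step 3 — cumulative fraction after k components = (λ_1 + ... + λ_k) / Σ λ:
  k = 1: 51/91 = 0.5604
  k = 2: (51 + 26)/91 = 77/91 = 0.8462
  k = 3: (51 + 26 + 14)/91 = 91/91 = 1

Summary (fraction, with percent):

explained: PC1 0.5604 (56.04%), PC2 0.2857 (28.57%), PC3 0.1538 (15.38%);  cumulative: 0.5604, 0.8462, 1


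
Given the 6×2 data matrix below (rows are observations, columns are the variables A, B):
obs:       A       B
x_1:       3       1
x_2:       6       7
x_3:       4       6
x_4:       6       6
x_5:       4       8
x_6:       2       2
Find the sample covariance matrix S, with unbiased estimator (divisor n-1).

Step 1 — column means:
  mean(A) = (3 + 6 + 4 + 6 + 4 + 2) / 6 = 25/6 = 4.1667
  mean(B) = (1 + 7 + 6 + 6 + 8 + 2) / 6 = 30/6 = 5

Step 2 — sample covariance S[i,j] = (1/(n-1)) · Σ_k (x_{k,i} - mean_i) · (x_{k,j} - mean_j), with n-1 = 5.
  S[A,A] = ((-1.1667)·(-1.1667) + (1.8333)·(1.8333) + (-0.1667)·(-0.1667) + (1.8333)·(1.8333) + (-0.1667)·(-0.1667) + (-2.1667)·(-2.1667)) / 5 = 12.8333/5 = 2.5667
  S[A,B] = ((-1.1667)·(-4) + (1.8333)·(2) + (-0.1667)·(1) + (1.8333)·(1) + (-0.1667)·(3) + (-2.1667)·(-3)) / 5 = 16/5 = 3.2
  S[B,B] = ((-4)·(-4) + (2)·(2) + (1)·(1) + (1)·(1) + (3)·(3) + (-3)·(-3)) / 5 = 40/5 = 8

S is symmetric (S[j,i] = S[i,j]). Assembling:

S = [[2.5667, 3.2],
 [3.2, 8]]


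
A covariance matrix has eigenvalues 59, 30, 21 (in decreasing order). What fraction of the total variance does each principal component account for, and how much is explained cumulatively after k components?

Step 1 — total variance = trace(Sigma) = Σ λ_i = 59 + 30 + 21 = 110.

Step 2 — fraction explained by component i = λ_i / Σ λ:
  PC1: 59/110 = 0.5364
  PC2: 30/110 = 0.2727
  PC3: 21/110 = 0.1909

Step 3 — cumulative fraction after k components = (λ_1 + ... + λ_k) / Σ λ:
  k = 1: 59/110 = 0.5364
  k = 2: (59 + 30)/110 = 89/110 = 0.8091
  k = 3: (59 + 30 + 21)/110 = 110/110 = 1

Summary (fraction, with percent):

explained: PC1 0.5364 (53.64%), PC2 0.2727 (27.27%), PC3 0.1909 (19.09%);  cumulative: 0.5364, 0.8091, 1


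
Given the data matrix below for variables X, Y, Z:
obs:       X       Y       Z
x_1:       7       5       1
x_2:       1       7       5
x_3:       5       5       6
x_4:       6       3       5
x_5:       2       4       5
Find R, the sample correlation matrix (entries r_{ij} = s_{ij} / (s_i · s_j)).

Step 1 — column means:
  mean(X) = (7 + 1 + 5 + 6 + 2) / 5 = 21/5 = 4.2
  mean(Y) = (5 + 7 + 5 + 3 + 4) / 5 = 24/5 = 4.8
  mean(Z) = (1 + 5 + 6 + 5 + 5) / 5 = 22/5 = 4.4

Step 2 — sample variances and covariances s[i,j] = (1/(n-1)) · Σ_k (x_{k,i} - mean_i) · (x_{k,j} - mean_j), with n-1 = 4:
  s[X,X] = ((2.8)·(2.8) + (-3.2)·(-3.2) + (0.8)·(0.8) + (1.8)·(1.8) + (-2.2)·(-2.2)) / 4 = 26.8/4 = 6.7
  s[X,Y] = ((2.8)·(0.2) + (-3.2)·(2.2) + (0.8)·(0.2) + (1.8)·(-1.8) + (-2.2)·(-0.8)) / 4 = -7.8/4 = -1.95
  s[X,Z] = ((2.8)·(-3.4) + (-3.2)·(0.6) + (0.8)·(1.6) + (1.8)·(0.6) + (-2.2)·(0.6)) / 4 = -10.4/4 = -2.6
  s[Y,Y] = ((0.2)·(0.2) + (2.2)·(2.2) + (0.2)·(0.2) + (-1.8)·(-1.8) + (-0.8)·(-0.8)) / 4 = 8.8/4 = 2.2
  s[Y,Z] = ((0.2)·(-3.4) + (2.2)·(0.6) + (0.2)·(1.6) + (-1.8)·(0.6) + (-0.8)·(0.6)) / 4 = -0.6/4 = -0.15
  s[Z,Z] = ((-3.4)·(-3.4) + (0.6)·(0.6) + (1.6)·(1.6) + (0.6)·(0.6) + (0.6)·(0.6)) / 4 = 15.2/4 = 3.8
  Sample standard deviations s_i = √(s[i,i]):
  s(X) = √(6.7) = 2.5884
  s(Y) = √(2.2) = 1.4832
  s(Z) = √(3.8) = 1.9494

Step 3 — r_{ij} = s_{ij} / (s_i · s_j):
  r[X,X] = 1 (diagonal).
  r[X,Y] = -1.95 / (2.5884 · 1.4832) = -1.95 / 3.8393 = -0.5079
  r[X,Z] = -2.6 / (2.5884 · 1.9494) = -2.6 / 5.0458 = -0.5153
  r[Y,Y] = 1 (diagonal).
  r[Y,Z] = -0.15 / (1.4832 · 1.9494) = -0.15 / 2.8914 = -0.0519
  r[Z,Z] = 1 (diagonal).

R is symmetric with unit diagonal. Assembling:

R = [[1, -0.5079, -0.5153],
 [-0.5079, 1, -0.0519],
 [-0.5153, -0.0519, 1]]


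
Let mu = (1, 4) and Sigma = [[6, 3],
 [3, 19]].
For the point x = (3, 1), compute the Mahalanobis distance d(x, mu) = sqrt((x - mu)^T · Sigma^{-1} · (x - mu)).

Step 1 — centre the observation: (x - mu) = (2, -3).

Step 2 — invert Sigma. det(Sigma) = 6·19 - (3)² = 105.
  Sigma^{-1} = (1/det) · [[d, -b], [-b, a]] = [[0.181, -0.0286],
 [-0.0286, 0.0571]].

Step 3 — form the quadratic (x - mu)^T · Sigma^{-1} · (x - mu):
  Sigma^{-1} · (x - mu) = (0.4476, -0.2286).
  (x - mu)^T · [Sigma^{-1} · (x - mu)] = (2)·(0.4476) + (-3)·(-0.2286) = 1.581.

Step 4 — take square root: d = √(1.581) ≈ 1.2574.

d(x, mu) = √(1.581) ≈ 1.2574


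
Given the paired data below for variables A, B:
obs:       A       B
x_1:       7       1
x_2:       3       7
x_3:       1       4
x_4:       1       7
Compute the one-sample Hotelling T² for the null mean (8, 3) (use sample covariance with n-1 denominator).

Step 1 — sample mean vector:
  mean(A) = (7 + 3 + 1 + 1) / 4 = 12/4 = 3
  mean(B) = (1 + 7 + 4 + 7) / 4 = 19/4 = 4.75
  x̄ = (3, 4.75),  deviation x̄ - mu_0 = (3, 4.75) - (8, 3) = (-5, 1.75).

Step 2 — sample covariance matrix, S[i,j] = (1/(n-1)) · Σ_k (x_{k,i} - mean_i) · (x_{k,j} - mean_j), divisor n-1 = 3:
  S[A,A] = ((4)·(4) + (0)·(0) + (-2)·(-2) + (-2)·(-2)) / 3 = 24/3 = 8
  S[A,B] = ((4)·(-3.75) + (0)·(2.25) + (-2)·(-0.75) + (-2)·(2.25)) / 3 = -18/3 = -6
  S[B,B] = ((-3.75)·(-3.75) + (2.25)·(2.25) + (-0.75)·(-0.75) + (2.25)·(2.25)) / 3 = 24.75/3 = 8.25
  S = [[8, -6],
 [-6, 8.25]].

Step 3 — invert S. det(S) = 8·8.25 - (-6)² = 30.
  S^{-1} = (1/det) · [[d, -b], [-b, a]] = [[0.275, 0.2],
 [0.2, 0.2667]].

Step 4 — quadratic form (x̄ - mu_0)^T · S^{-1} · (x̄ - mu_0):
  S^{-1} · (x̄ - mu_0) = (-1.025, -0.5333),
  (x̄ - mu_0)^T · [...] = (-5)·(-1.025) + (1.75)·(-0.5333) = 4.1917.

Step 5 — scale by n: T² = 4 · 4.1917 = 16.7667.

T² ≈ 16.7667


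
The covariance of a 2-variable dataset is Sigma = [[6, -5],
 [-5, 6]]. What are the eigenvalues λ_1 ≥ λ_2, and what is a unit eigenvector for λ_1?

Step 1 — characteristic polynomial of 2×2 Sigma:
  det(Sigma - λI) = λ² - trace · λ + det = 0.
  trace = 6 + 6 = 12, det = 6·6 - (-5)² = 11.
Step 2 — discriminant:
  Δ = trace² - 4·det = 144 - 44 = 100.
Step 3 — eigenvalues:
  λ = (trace ± √Δ)/2 = (12 ± 10)/2,
  λ_1 = 11,  λ_2 = 1.

Step 4 — unit eigenvector for λ_1: solve (Sigma - λ_1 I)v = 0. First row:
  (6 - 11)·v_x + (-5)·v_y = 0, i.e. (-5)·v_x + (-5)·v_y = 0,
  so v ∝ (b, λ_1 - a) = (-5, 5); multiply by -1 so the first entry is positive: u = (5, -5).
  ||u|| = √((5)² + (-5)²) = √(50) ≈ 7.0711,
  v_1 = u/||u|| ≈ (0.7071, -0.7071) (||v_1|| = 1).

λ_1 = 11,  λ_2 = 1;  v_1 ≈ (0.7071, -0.7071)


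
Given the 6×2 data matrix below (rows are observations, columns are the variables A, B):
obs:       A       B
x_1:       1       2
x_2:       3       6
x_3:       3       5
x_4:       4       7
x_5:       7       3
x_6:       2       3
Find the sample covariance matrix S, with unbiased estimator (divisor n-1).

Step 1 — column means:
  mean(A) = (1 + 3 + 3 + 4 + 7 + 2) / 6 = 20/6 = 3.3333
  mean(B) = (2 + 6 + 5 + 7 + 3 + 3) / 6 = 26/6 = 4.3333

Step 2 — sample covariance S[i,j] = (1/(n-1)) · Σ_k (x_{k,i} - mean_i) · (x_{k,j} - mean_j), with n-1 = 5.
  S[A,A] = ((-2.3333)·(-2.3333) + (-0.3333)·(-0.3333) + (-0.3333)·(-0.3333) + (0.6667)·(0.6667) + (3.6667)·(3.6667) + (-1.3333)·(-1.3333)) / 5 = 21.3333/5 = 4.2667
  S[A,B] = ((-2.3333)·(-2.3333) + (-0.3333)·(1.6667) + (-0.3333)·(0.6667) + (0.6667)·(2.6667) + (3.6667)·(-1.3333) + (-1.3333)·(-1.3333)) / 5 = 3.3333/5 = 0.6667
  S[B,B] = ((-2.3333)·(-2.3333) + (1.6667)·(1.6667) + (0.6667)·(0.6667) + (2.6667)·(2.6667) + (-1.3333)·(-1.3333) + (-1.3333)·(-1.3333)) / 5 = 19.3333/5 = 3.8667

S is symmetric (S[j,i] = S[i,j]). Assembling:

S = [[4.2667, 0.6667],
 [0.6667, 3.8667]]


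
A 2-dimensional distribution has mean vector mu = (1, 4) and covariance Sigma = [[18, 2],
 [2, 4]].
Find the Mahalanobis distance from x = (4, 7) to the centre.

Step 1 — centre the observation: (x - mu) = (3, 3).

Step 2 — invert Sigma. det(Sigma) = 18·4 - (2)² = 68.
  Sigma^{-1} = (1/det) · [[d, -b], [-b, a]] = [[0.0588, -0.0294],
 [-0.0294, 0.2647]].

Step 3 — form the quadratic (x - mu)^T · Sigma^{-1} · (x - mu):
  Sigma^{-1} · (x - mu) = (0.0882, 0.7059).
  (x - mu)^T · [Sigma^{-1} · (x - mu)] = (3)·(0.0882) + (3)·(0.7059) = 2.3824.

Step 4 — take square root: d = √(2.3824) ≈ 1.5435.

d(x, mu) = √(2.3824) ≈ 1.5435


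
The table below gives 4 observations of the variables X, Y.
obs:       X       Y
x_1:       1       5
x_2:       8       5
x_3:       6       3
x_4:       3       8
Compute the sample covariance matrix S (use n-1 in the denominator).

Step 1 — column means:
  mean(X) = (1 + 8 + 6 + 3) / 4 = 18/4 = 4.5
  mean(Y) = (5 + 5 + 3 + 8) / 4 = 21/4 = 5.25

Step 2 — sample covariance S[i,j] = (1/(n-1)) · Σ_k (x_{k,i} - mean_i) · (x_{k,j} - mean_j), with n-1 = 3.
  S[X,X] = ((-3.5)·(-3.5) + (3.5)·(3.5) + (1.5)·(1.5) + (-1.5)·(-1.5)) / 3 = 29/3 = 9.6667
  S[X,Y] = ((-3.5)·(-0.25) + (3.5)·(-0.25) + (1.5)·(-2.25) + (-1.5)·(2.75)) / 3 = -7.5/3 = -2.5
  S[Y,Y] = ((-0.25)·(-0.25) + (-0.25)·(-0.25) + (-2.25)·(-2.25) + (2.75)·(2.75)) / 3 = 12.75/3 = 4.25

S is symmetric (S[j,i] = S[i,j]). Assembling:

S = [[9.6667, -2.5],
 [-2.5, 4.25]]


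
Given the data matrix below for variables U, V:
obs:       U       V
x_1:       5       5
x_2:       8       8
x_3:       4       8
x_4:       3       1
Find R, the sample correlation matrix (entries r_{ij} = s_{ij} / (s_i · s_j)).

Step 1 — column means:
  mean(U) = (5 + 8 + 4 + 3) / 4 = 20/4 = 5
  mean(V) = (5 + 8 + 8 + 1) / 4 = 22/4 = 5.5

Step 2 — sample variances and covariances s[i,j] = (1/(n-1)) · Σ_k (x_{k,i} - mean_i) · (x_{k,j} - mean_j), with n-1 = 3:
  s[U,U] = ((0)·(0) + (3)·(3) + (-1)·(-1) + (-2)·(-2)) / 3 = 14/3 = 4.6667
  s[U,V] = ((0)·(-0.5) + (3)·(2.5) + (-1)·(2.5) + (-2)·(-4.5)) / 3 = 14/3 = 4.6667
  s[V,V] = ((-0.5)·(-0.5) + (2.5)·(2.5) + (2.5)·(2.5) + (-4.5)·(-4.5)) / 3 = 33/3 = 11
  Sample standard deviations s_i = √(s[i,i]):
  s(U) = √(4.6667) = 2.1602
  s(V) = √(11) = 3.3166

Step 3 — r_{ij} = s_{ij} / (s_i · s_j):
  r[U,U] = 1 (diagonal).
  r[U,V] = 4.6667 / (2.1602 · 3.3166) = 4.6667 / 7.1647 = 0.6513
  r[V,V] = 1 (diagonal).

R is symmetric with unit diagonal. Assembling:

R = [[1, 0.6513],
 [0.6513, 1]]


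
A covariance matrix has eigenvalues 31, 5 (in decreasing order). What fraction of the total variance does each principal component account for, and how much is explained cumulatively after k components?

Step 1 — total variance = trace(Sigma) = Σ λ_i = 31 + 5 = 36.

Step 2 — fraction explained by component i = λ_i / Σ λ:
  PC1: 31/36 = 0.8611
  PC2: 5/36 = 0.1389

Step 3 — cumulative fraction after k components = (λ_1 + ... + λ_k) / Σ λ:
  k = 1: 31/36 = 0.8611
  k = 2: (31 + 5)/36 = 36/36 = 1

Summary (fraction, with percent):

explained: PC1 0.8611 (86.11%), PC2 0.1389 (13.89%);  cumulative: 0.8611, 1


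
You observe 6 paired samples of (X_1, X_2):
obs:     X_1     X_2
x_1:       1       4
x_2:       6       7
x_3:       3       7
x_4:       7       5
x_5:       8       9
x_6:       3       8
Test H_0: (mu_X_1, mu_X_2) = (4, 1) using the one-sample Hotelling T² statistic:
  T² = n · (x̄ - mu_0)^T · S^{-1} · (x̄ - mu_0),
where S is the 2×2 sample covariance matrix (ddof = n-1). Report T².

Step 1 — sample mean vector:
  mean(X_1) = (1 + 6 + 3 + 7 + 8 + 3) / 6 = 28/6 = 4.6667
  mean(X_2) = (4 + 7 + 7 + 5 + 9 + 8) / 6 = 40/6 = 6.6667
  x̄ = (4.6667, 6.6667),  deviation x̄ - mu_0 = (4.6667, 6.6667) - (4, 1) = (0.6667, 5.6667).

Step 2 — sample covariance matrix, S[i,j] = (1/(n-1)) · Σ_k (x_{k,i} - mean_i) · (x_{k,j} - mean_j), divisor n-1 = 5:
  S[X_1,X_1] = ((-3.6667)·(-3.6667) + (1.3333)·(1.3333) + (-1.6667)·(-1.6667) + (2.3333)·(2.3333) + (3.3333)·(3.3333) + (-1.6667)·(-1.6667)) / 5 = 37.3333/5 = 7.4667
  S[X_1,X_2] = ((-3.6667)·(-2.6667) + (1.3333)·(0.3333) + (-1.6667)·(0.3333) + (2.3333)·(-1.6667) + (3.3333)·(2.3333) + (-1.6667)·(1.3333)) / 5 = 11.3333/5 = 2.2667
  S[X_2,X_2] = ((-2.6667)·(-2.6667) + (0.3333)·(0.3333) + (0.3333)·(0.3333) + (-1.6667)·(-1.6667) + (2.3333)·(2.3333) + (1.3333)·(1.3333)) / 5 = 17.3333/5 = 3.4667
  S = [[7.4667, 2.2667],
 [2.2667, 3.4667]].

Step 3 — invert S. det(S) = 7.4667·3.4667 - (2.2667)² = 20.7467.
  S^{-1} = (1/det) · [[d, -b], [-b, a]] = [[0.1671, -0.1093],
 [-0.1093, 0.3599]].

Step 4 — quadratic form (x̄ - mu_0)^T · S^{-1} · (x̄ - mu_0):
  S^{-1} · (x̄ - mu_0) = (-0.5077, 1.9666),
  (x̄ - mu_0)^T · [...] = (0.6667)·(-0.5077) + (5.6667)·(1.9666) = 10.8055.

Step 5 — scale by n: T² = 6 · 10.8055 = 64.8329.

T² ≈ 64.8329


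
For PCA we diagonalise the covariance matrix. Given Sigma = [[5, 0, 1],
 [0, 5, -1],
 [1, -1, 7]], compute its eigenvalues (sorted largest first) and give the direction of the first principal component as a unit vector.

Step 1 — characteristic polynomial p(λ) = det(λI - Sigma) = λ³ - tr·λ² + c_1·λ - det, where tr = trace, c_1 = sum of the principal 2×2 minors, det = det(Sigma):
  tr = 5 + 5 + 7 = 17,
  c_1 = (5·5 - (0)²) + (5·7 - (1)²) + (5·7 - (-1)²) = 25 + 34 + 34 = 93,
  det = 5·(5·7 - (-1)²) - (0)·((0)·7 - (-1)·(1)) + (1)·((0)·(-1) - 5·(1)) = 5·(34) - (0)·(1) + (1)·(-5) = 165.
  So p(λ) = λ³ - 17λ² + 93λ - 165.
Step 2 — look for an integer root (rational root theorem: any rational root is an integer divisor of 165). Testing λ = 5:
  p(5) = 125 - 425 + 465 - 165 = 0  ✓
  Dividing out (λ - 5): p(λ) = (λ - 5)(λ² - 12λ + 33).
Step 3 — remaining eigenvalues from the quadratic λ² - 12λ + 33 = 0:
  Δ = 12² - 4·33 = 144 - 132 = 12,  λ = (12 ± √12)/2 = (12 ± 3.4641)/2 ≈ 7.7321 or 4.2679.
  Sorted: λ_1 = 7.7321,  λ_2 = 5,  λ_3 = 4.2679  (check: sum = 17 = tr ✓).

Step 4 — unit eigenvector for λ_1 ≈ 7.7321: v spans the null space of (Sigma - λ_1 I), whose rows are
  r_1 = (-2.7321, 0, 1),  r_2 = (0, -2.7321, -1),  r_3 = (1, -1, -0.7321).
  v is orthogonal to every row, so take v ∝ r_1 × r_2 = ((0)·(-1) - (1)·(-2.7321), (1)·(0) - (-2.7321)·(-1), (-2.7321)·(-2.7321) - (0)·(0)) ≈ (2.7321, -2.7321, 7.4641).
  Let u = (2.7321, -2.7321, 7.4641).
  ||u|| = √((2.7321)² + (-2.7321)² + (7.4641)²) = √(70.641) ≈ 8.4048,  v_1 = u/||u|| ≈ (0.3251, -0.3251, 0.8881) (||v_1|| = 1).

λ_1 = 7.7321,  λ_2 = 5,  λ_3 = 4.2679;  v_1 ≈ (0.3251, -0.3251, 0.8881)


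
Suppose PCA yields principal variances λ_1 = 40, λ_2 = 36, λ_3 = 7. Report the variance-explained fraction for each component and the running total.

Step 1 — total variance = trace(Sigma) = Σ λ_i = 40 + 36 + 7 = 83.

Step 2 — fraction explained by component i = λ_i / Σ λ:
  PC1: 40/83 = 0.4819
  PC2: 36/83 = 0.4337
  PC3: 7/83 = 0.0843

Step 3 — cumulative fraction after k components = (λ_1 + ... + λ_k) / Σ λ:
  k = 1: 40/83 = 0.4819
  k = 2: (40 + 36)/83 = 76/83 = 0.9157
  k = 3: (40 + 36 + 7)/83 = 83/83 = 1

Summary (fraction, with percent):

explained: PC1 0.4819 (48.19%), PC2 0.4337 (43.37%), PC3 0.0843 (8.43%);  cumulative: 0.4819, 0.9157, 1


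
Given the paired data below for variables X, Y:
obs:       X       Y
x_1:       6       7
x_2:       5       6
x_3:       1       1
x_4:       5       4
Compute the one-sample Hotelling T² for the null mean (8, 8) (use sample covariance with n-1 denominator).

Step 1 — sample mean vector:
  mean(X) = (6 + 5 + 1 + 5) / 4 = 17/4 = 4.25
  mean(Y) = (7 + 6 + 1 + 4) / 4 = 18/4 = 4.5
  x̄ = (4.25, 4.5),  deviation x̄ - mu_0 = (4.25, 4.5) - (8, 8) = (-3.75, -3.5).

Step 2 — sample covariance matrix, S[i,j] = (1/(n-1)) · Σ_k (x_{k,i} - mean_i) · (x_{k,j} - mean_j), divisor n-1 = 3:
  S[X,X] = ((1.75)·(1.75) + (0.75)·(0.75) + (-3.25)·(-3.25) + (0.75)·(0.75)) / 3 = 14.75/3 = 4.9167
  S[X,Y] = ((1.75)·(2.5) + (0.75)·(1.5) + (-3.25)·(-3.5) + (0.75)·(-0.5)) / 3 = 16.5/3 = 5.5
  S[Y,Y] = ((2.5)·(2.5) + (1.5)·(1.5) + (-3.5)·(-3.5) + (-0.5)·(-0.5)) / 3 = 21/3 = 7
  S = [[4.9167, 5.5],
 [5.5, 7]].

Step 3 — invert S. det(S) = 4.9167·7 - (5.5)² = 4.1667.
  S^{-1} = (1/det) · [[d, -b], [-b, a]] = [[1.68, -1.32],
 [-1.32, 1.18]].

Step 4 — quadratic form (x̄ - mu_0)^T · S^{-1} · (x̄ - mu_0):
  S^{-1} · (x̄ - mu_0) = (-1.68, 0.82),
  (x̄ - mu_0)^T · [...] = (-3.75)·(-1.68) + (-3.5)·(0.82) = 3.43.

Step 5 — scale by n: T² = 4 · 3.43 = 13.72.

T² ≈ 13.72


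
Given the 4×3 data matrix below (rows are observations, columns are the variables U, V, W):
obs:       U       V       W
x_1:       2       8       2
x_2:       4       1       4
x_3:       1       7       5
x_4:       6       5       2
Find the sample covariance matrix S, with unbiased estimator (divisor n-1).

Step 1 — column means:
  mean(U) = (2 + 4 + 1 + 6) / 4 = 13/4 = 3.25
  mean(V) = (8 + 1 + 7 + 5) / 4 = 21/4 = 5.25
  mean(W) = (2 + 4 + 5 + 2) / 4 = 13/4 = 3.25

Step 2 — sample covariance S[i,j] = (1/(n-1)) · Σ_k (x_{k,i} - mean_i) · (x_{k,j} - mean_j), with n-1 = 3.
  S[U,U] = ((-1.25)·(-1.25) + (0.75)·(0.75) + (-2.25)·(-2.25) + (2.75)·(2.75)) / 3 = 14.75/3 = 4.9167
  S[U,V] = ((-1.25)·(2.75) + (0.75)·(-4.25) + (-2.25)·(1.75) + (2.75)·(-0.25)) / 3 = -11.25/3 = -3.75
  S[U,W] = ((-1.25)·(-1.25) + (0.75)·(0.75) + (-2.25)·(1.75) + (2.75)·(-1.25)) / 3 = -5.25/3 = -1.75
  S[V,V] = ((2.75)·(2.75) + (-4.25)·(-4.25) + (1.75)·(1.75) + (-0.25)·(-0.25)) / 3 = 28.75/3 = 9.5833
  S[V,W] = ((2.75)·(-1.25) + (-4.25)·(0.75) + (1.75)·(1.75) + (-0.25)·(-1.25)) / 3 = -3.25/3 = -1.0833
  S[W,W] = ((-1.25)·(-1.25) + (0.75)·(0.75) + (1.75)·(1.75) + (-1.25)·(-1.25)) / 3 = 6.75/3 = 2.25

S is symmetric (S[j,i] = S[i,j]). Assembling:

S = [[4.9167, -3.75, -1.75],
 [-3.75, 9.5833, -1.0833],
 [-1.75, -1.0833, 2.25]]


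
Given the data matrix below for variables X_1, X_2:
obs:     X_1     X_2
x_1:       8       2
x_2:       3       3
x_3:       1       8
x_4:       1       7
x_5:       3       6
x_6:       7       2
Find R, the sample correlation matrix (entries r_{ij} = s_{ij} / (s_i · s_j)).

Step 1 — column means:
  mean(X_1) = (8 + 3 + 1 + 1 + 3 + 7) / 6 = 23/6 = 3.8333
  mean(X_2) = (2 + 3 + 8 + 7 + 6 + 2) / 6 = 28/6 = 4.6667

Step 2 — sample variances and covariances s[i,j] = (1/(n-1)) · Σ_k (x_{k,i} - mean_i) · (x_{k,j} - mean_j), with n-1 = 5:
  s[X_1,X_1] = ((4.1667)·(4.1667) + (-0.8333)·(-0.8333) + (-2.8333)·(-2.8333) + (-2.8333)·(-2.8333) + (-0.8333)·(-0.8333) + (3.1667)·(3.1667)) / 5 = 44.8333/5 = 8.9667
  s[X_1,X_2] = ((4.1667)·(-2.6667) + (-0.8333)·(-1.6667) + (-2.8333)·(3.3333) + (-2.8333)·(2.3333) + (-0.8333)·(1.3333) + (3.1667)·(-2.6667)) / 5 = -35.3333/5 = -7.0667
  s[X_2,X_2] = ((-2.6667)·(-2.6667) + (-1.6667)·(-1.6667) + (3.3333)·(3.3333) + (2.3333)·(2.3333) + (1.3333)·(1.3333) + (-2.6667)·(-2.6667)) / 5 = 35.3333/5 = 7.0667
  Sample standard deviations s_i = √(s[i,i]):
  s(X_1) = √(8.9667) = 2.9944
  s(X_2) = √(7.0667) = 2.6583

Step 3 — r_{ij} = s_{ij} / (s_i · s_j):
  r[X_1,X_1] = 1 (diagonal).
  r[X_1,X_2] = -7.0667 / (2.9944 · 2.6583) = -7.0667 / 7.9602 = -0.8878
  r[X_2,X_2] = 1 (diagonal).

R is symmetric with unit diagonal. Assembling:

R = [[1, -0.8878],
 [-0.8878, 1]]


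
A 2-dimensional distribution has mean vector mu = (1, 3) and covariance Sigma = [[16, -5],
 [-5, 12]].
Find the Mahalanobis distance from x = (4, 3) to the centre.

Step 1 — centre the observation: (x - mu) = (3, 0).

Step 2 — invert Sigma. det(Sigma) = 16·12 - (-5)² = 167.
  Sigma^{-1} = (1/det) · [[d, -b], [-b, a]] = [[0.0719, 0.0299],
 [0.0299, 0.0958]].

Step 3 — form the quadratic (x - mu)^T · Sigma^{-1} · (x - mu):
  Sigma^{-1} · (x - mu) = (0.2156, 0.0898).
  (x - mu)^T · [Sigma^{-1} · (x - mu)] = (3)·(0.2156) + (0)·(0.0898) = 0.6467.

Step 4 — take square root: d = √(0.6467) ≈ 0.8042.

d(x, mu) = √(0.6467) ≈ 0.8042


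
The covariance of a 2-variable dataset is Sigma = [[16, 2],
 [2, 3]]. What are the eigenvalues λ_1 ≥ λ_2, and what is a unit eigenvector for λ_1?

Step 1 — characteristic polynomial of 2×2 Sigma:
  det(Sigma - λI) = λ² - trace · λ + det = 0.
  trace = 16 + 3 = 19, det = 16·3 - (2)² = 44.
Step 2 — discriminant:
  Δ = trace² - 4·det = 361 - 176 = 185.
Step 3 — eigenvalues:
  λ = (trace ± √Δ)/2 = (19 ± 13.6015)/2,
  λ_1 = 16.3007,  λ_2 = 2.6993.

Step 4 — unit eigenvector for λ_1: solve (Sigma - λ_1 I)v = 0. First row:
  (16 - 16.3007)·v_x + (2)·v_y = 0, i.e. (-0.3007)·v_x + (2)·v_y = 0,
  so v ∝ (b, λ_1 - a) = (2, 0.3007) = u.
  ||u|| = √((2)² + (0.3007)²) = √(4.0904) ≈ 2.0225,
  v_1 = u/||u|| ≈ (0.9889, 0.1487) (||v_1|| = 1).

λ_1 = 16.3007,  λ_2 = 2.6993;  v_1 ≈ (0.9889, 0.1487)


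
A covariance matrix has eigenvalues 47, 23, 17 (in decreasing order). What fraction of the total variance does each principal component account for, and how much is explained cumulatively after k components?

Step 1 — total variance = trace(Sigma) = Σ λ_i = 47 + 23 + 17 = 87.

Step 2 — fraction explained by component i = λ_i / Σ λ:
  PC1: 47/87 = 0.5402
  PC2: 23/87 = 0.2644
  PC3: 17/87 = 0.1954

Step 3 — cumulative fraction after k components = (λ_1 + ... + λ_k) / Σ λ:
  k = 1: 47/87 = 0.5402
  k = 2: (47 + 23)/87 = 70/87 = 0.8046
  k = 3: (47 + 23 + 17)/87 = 87/87 = 1

Summary (fraction, with percent):

explained: PC1 0.5402 (54.02%), PC2 0.2644 (26.44%), PC3 0.1954 (19.54%);  cumulative: 0.5402, 0.8046, 1


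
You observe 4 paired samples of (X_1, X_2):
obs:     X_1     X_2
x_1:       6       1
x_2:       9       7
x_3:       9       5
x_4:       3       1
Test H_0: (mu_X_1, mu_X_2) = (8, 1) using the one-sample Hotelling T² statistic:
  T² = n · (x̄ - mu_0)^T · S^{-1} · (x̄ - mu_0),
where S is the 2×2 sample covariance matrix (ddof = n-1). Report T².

Step 1 — sample mean vector:
  mean(X_1) = (6 + 9 + 9 + 3) / 4 = 27/4 = 6.75
  mean(X_2) = (1 + 7 + 5 + 1) / 4 = 14/4 = 3.5
  x̄ = (6.75, 3.5),  deviation x̄ - mu_0 = (6.75, 3.5) - (8, 1) = (-1.25, 2.5).

Step 2 — sample covariance matrix, S[i,j] = (1/(n-1)) · Σ_k (x_{k,i} - mean_i) · (x_{k,j} - mean_j), divisor n-1 = 3:
  S[X_1,X_1] = ((-0.75)·(-0.75) + (2.25)·(2.25) + (2.25)·(2.25) + (-3.75)·(-3.75)) / 3 = 24.75/3 = 8.25
  S[X_1,X_2] = ((-0.75)·(-2.5) + (2.25)·(3.5) + (2.25)·(1.5) + (-3.75)·(-2.5)) / 3 = 22.5/3 = 7.5
  S[X_2,X_2] = ((-2.5)·(-2.5) + (3.5)·(3.5) + (1.5)·(1.5) + (-2.5)·(-2.5)) / 3 = 27/3 = 9
  S = [[8.25, 7.5],
 [7.5, 9]].

Step 3 — invert S. det(S) = 8.25·9 - (7.5)² = 18.
  S^{-1} = (1/det) · [[d, -b], [-b, a]] = [[0.5, -0.4167],
 [-0.4167, 0.4583]].

Step 4 — quadratic form (x̄ - mu_0)^T · S^{-1} · (x̄ - mu_0):
  S^{-1} · (x̄ - mu_0) = (-1.6667, 1.6667),
  (x̄ - mu_0)^T · [...] = (-1.25)·(-1.6667) + (2.5)·(1.6667) = 6.25.

Step 5 — scale by n: T² = 4 · 6.25 = 25.

T² ≈ 25
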